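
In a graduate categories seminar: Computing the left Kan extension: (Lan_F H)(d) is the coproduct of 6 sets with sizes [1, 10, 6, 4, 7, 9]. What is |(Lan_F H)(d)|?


Pointwise, the left Kan extension (Lan_F H)(d) is the colimit, indexed
by the comma category (F downarrow d), of H composed with the
projection (F downarrow d) -> C. Here that colimit is given
as a coproduct (disjoint union) of sets, so its cardinality is the
sum of the sizes of the summands.
Coproduct of sets with sizes: 1 + 10 + 6 + 4 + 7 + 9
= 37

37


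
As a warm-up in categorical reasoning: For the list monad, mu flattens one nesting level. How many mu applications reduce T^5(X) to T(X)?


Each application of mu: T^2 -> T removes one layer of nesting.
Starting at depth 5 (i.e., T^5(X)), we need to reach T(X).
Number of mu applications = 5 - 1 = 4

4


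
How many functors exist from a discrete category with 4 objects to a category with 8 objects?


A functor from a discrete category C to D is determined by
where each object maps. Each of the 4 objects of C can map
to any of the 8 objects of D independently.
Number of functors = 8^4 = 4096

4096


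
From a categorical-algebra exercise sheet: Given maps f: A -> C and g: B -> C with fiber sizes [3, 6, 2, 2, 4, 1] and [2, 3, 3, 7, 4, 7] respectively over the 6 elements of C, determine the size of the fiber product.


The pullback A x_C B consists of pairs (a, b) with f(a) = g(b).
For each element c in C, the fiber product has |f^-1(c)| * |g^-1(c)| elements.
Summing over C: 3 * 2 + 6 * 3 + 2 * 3 + 2 * 7 + 4 * 4 + 1 * 7
= 6 + 18 + 6 + 14 + 16 + 7 = 67

67


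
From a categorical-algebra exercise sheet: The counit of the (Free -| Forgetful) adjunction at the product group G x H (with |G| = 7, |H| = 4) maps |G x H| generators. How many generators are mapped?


The counit epsilon_K: F(U(K)) -> K of the Free-Forgetful adjunction
maps |K| generators of F(U(K)) into K. For K = G x H (the product group),
|G x H| = |G| * |H|.
Total generators mapped = 7 * 4 = 28.

28


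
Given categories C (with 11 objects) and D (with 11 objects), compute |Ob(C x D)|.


The product category C x D has objects that are pairs (c, d).
Number of pairs = |Ob(C)| * |Ob(D)| = 11 * 11 = 121

121


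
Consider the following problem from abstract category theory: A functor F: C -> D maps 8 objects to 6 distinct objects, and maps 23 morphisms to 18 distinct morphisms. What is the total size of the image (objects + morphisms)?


The image of F consists of distinct objects and distinct morphisms.
|Im(F)| on objects = 6
|Im(F)| on morphisms = 18
Total image cardinality = 6 + 18 = 24

24


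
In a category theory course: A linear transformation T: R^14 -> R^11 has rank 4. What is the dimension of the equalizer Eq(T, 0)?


The equalizer of f and the zero map is ker(f).
By the rank-nullity theorem: dim(ker(f)) = dim(domain) - rank(f).
dim(ker(f)) = 14 - 4 = 10

10


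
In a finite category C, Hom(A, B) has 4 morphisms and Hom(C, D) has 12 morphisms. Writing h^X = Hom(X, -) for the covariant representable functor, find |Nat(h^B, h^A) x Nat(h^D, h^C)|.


By the Yoneda lemma, Nat(h^B, h^A) is isomorphic to Hom(A, B),
so |Nat(h^B, h^A)| = |Hom(A, B)| and |Nat(h^D, h^C)| = |Hom(C, D)|.
|Hom(A, B)| = 4, |Hom(C, D)| = 12.
|Nat(h^B, h^A) x Nat(h^D, h^C)| = 4 * 12 = 48

48


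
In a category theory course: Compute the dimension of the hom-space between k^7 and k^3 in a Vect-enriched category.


In Vect-enriched categories, Hom(k^n, k^m) is the space of m x n matrices.
dim(Hom(k^7, k^3)) = 3 * 7 = 21

21


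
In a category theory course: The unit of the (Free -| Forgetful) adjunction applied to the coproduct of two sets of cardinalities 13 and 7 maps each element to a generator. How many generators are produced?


The unit eta_X: X -> U(F(X)) of the Free-Forgetful adjunction
maps each element of X to a generator of F(X). For X = S + T (disjoint
union in Set), |S + T| = |S| + |T|.
Total mappings = 13 + 7 = 20.

20


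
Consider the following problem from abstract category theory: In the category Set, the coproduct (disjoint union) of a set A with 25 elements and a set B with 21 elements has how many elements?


In Set, the coproduct A + B is the disjoint union.
|A + B| = |A| + |B| = 25 + 21 = 46

46


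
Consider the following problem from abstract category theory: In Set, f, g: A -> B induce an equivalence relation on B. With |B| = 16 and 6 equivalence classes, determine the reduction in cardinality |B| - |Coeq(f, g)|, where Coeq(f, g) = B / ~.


The coequalizer Coeq(f, g) = B / ~ has one element per equivalence class.
|B| = 16, |Coeq(f, g)| = 6.
|B| - |Coeq(f, g)| = 16 - 6 = 10.

10


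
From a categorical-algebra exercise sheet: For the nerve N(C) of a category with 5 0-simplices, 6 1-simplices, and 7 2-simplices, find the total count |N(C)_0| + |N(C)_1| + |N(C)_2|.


The 2-skeleton of the nerve N(C) consists of simplices in dimensions 0, 1, 2:
  |N(C)_0| = 5 (objects)
  |N(C)_1| = 6 (morphisms)
  |N(C)_2| = 7 (composable pairs)
Total = 5 + 6 + 7 = 18

18


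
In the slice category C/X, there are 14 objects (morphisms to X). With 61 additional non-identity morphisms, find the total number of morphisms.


In the slice category C/X, objects are morphisms to X.
Identity morphisms: 14 (one per object of C/X).
Non-identity morphisms: 61.
Total = 14 + 61 = 75

75


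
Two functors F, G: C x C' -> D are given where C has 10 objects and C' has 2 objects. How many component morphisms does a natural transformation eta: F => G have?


A natural transformation eta: F => G assigns one component morphism per
object of the domain category.
The domain is the product category C x C', so
|Ob(C x C')| = |Ob(C)| * |Ob(C')| = 10 * 2 = 20.
Therefore eta has 20 component morphisms.

20


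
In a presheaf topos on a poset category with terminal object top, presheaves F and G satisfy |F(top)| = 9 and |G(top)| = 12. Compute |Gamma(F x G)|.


Global sections of a presheaf on a poset with terminal top satisfy
Gamma(H) ~ H(top). Presheaves admit pointwise products, so
(F x G)(top) = F(top) x G(top) (Cartesian product).
|Gamma(F x G)| = |F(top)| * |G(top)| = 9 * 12 = 108.

108


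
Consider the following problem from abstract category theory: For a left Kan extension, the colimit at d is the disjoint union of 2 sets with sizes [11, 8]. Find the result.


Pointwise, the left Kan extension (Lan_F H)(d) is the colimit, indexed
by the comma category (F downarrow d), of H composed with the
projection (F downarrow d) -> C. Here that colimit is given
as a coproduct (disjoint union) of sets, so its cardinality is the
sum of the sizes of the summands.
Coproduct of sets with sizes: 11 + 8
= 19

19


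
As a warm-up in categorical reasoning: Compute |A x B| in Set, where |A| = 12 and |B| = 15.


In Set, the product A x B is the Cartesian product.
By the universal property, |A x B| = |A| * |B|.
|A x B| = 12 * 15 = 180

180


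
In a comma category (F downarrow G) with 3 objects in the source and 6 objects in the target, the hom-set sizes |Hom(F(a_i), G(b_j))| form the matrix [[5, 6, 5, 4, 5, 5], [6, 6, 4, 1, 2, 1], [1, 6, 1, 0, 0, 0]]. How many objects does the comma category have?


Objects of (F downarrow G) are triples (a, b, h: F(a)->G(b)).
The count equals the sum of all entries in the hom-matrix.
sum(row 0) = 30
sum(row 1) = 20
sum(row 2) = 8
Grand total = 58

58


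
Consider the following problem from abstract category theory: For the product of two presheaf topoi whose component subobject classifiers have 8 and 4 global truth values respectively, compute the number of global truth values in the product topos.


In a product of presheaf topoi E_1 x E_2, the subobject classifier
is Omega = Omega_1 x Omega_2 (componentwise), so
|Omega(top)| = |Omega_1(top_1)| * |Omega_2(top_2)|.
= 8 * 4 = 32.

32


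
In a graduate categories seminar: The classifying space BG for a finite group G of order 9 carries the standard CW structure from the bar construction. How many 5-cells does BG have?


In the bar-construction CW model of BG, the n-cells are indexed by
n-tuples [g_1|...|g_n] of non-identity elements of G (degenerate
simplices with some g_i = e do not contribute cells), so there are
(|G| - 1)^n n-cells.
For dim = 5 with |G| = 9:
cells = (9 - 1)^5 = 8^5 = 32768

32768


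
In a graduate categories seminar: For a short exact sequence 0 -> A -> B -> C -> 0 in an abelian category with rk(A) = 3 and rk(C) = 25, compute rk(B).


For a short exact sequence 0 -> A -> B -> C -> 0,
rank is additive: rank(B) = rank(A) + rank(C).
rank(B) = 3 + 25 = 28

28


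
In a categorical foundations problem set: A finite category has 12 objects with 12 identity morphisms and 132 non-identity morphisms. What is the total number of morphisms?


Each object has an identity morphism, giving 12 identities.
Adding the 132 non-identity morphisms:
Total = 12 + 132 = 144

144


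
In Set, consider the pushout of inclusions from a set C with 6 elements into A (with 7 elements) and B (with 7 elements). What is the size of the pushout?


The pushout A +_C B identifies the images of C in A and B.
|A +_C B| = |A| + |B| - |C| (for injections).
= 7 + 7 - 6 = 8

8


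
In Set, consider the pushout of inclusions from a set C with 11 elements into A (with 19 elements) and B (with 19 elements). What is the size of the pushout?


The pushout A +_C B identifies the images of C in A and B.
|A +_C B| = |A| + |B| - |C| (for injections).
= 19 + 19 - 11 = 27

27


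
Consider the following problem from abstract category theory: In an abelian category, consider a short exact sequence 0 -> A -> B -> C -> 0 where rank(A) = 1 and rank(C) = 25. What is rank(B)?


For a short exact sequence 0 -> A -> B -> C -> 0,
rank is additive: rank(B) = rank(A) + rank(C).
rank(B) = 1 + 25 = 26

26


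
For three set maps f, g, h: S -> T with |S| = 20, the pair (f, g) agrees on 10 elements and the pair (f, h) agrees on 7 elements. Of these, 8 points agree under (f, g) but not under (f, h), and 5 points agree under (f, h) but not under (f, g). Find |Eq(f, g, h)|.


Eq(f, g, h) is the triple-agreement set: points in S where all three
maps take the same value. Using inclusion-exclusion on the pairwise data:
Pair (f, g) agrees on 10 points; pair (f, h) on 7 points.
Points agreeing under (f, g) but not (f, h) = 8; under (f, h) but not (f, g) = 5.
Triple-agreement = agreement-in-(f, g) minus points that agree under (f, g) but not (f, h):
|Eq(f, g, h)| = 10 - 8 = 2
(cross-check via (f, h): 7 - 5 = 2.)

2


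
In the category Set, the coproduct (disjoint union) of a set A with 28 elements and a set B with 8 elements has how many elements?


In Set, the coproduct A + B is the disjoint union.
|A + B| = |A| + |B| = 28 + 8 = 36

36


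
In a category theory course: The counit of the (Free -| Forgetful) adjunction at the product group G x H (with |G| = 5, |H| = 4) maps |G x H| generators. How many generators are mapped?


The counit epsilon_K: F(U(K)) -> K of the Free-Forgetful adjunction
maps |K| generators of F(U(K)) into K. For K = G x H (the product group),
|G x H| = |G| * |H|.
Total generators mapped = 5 * 4 = 20.

20


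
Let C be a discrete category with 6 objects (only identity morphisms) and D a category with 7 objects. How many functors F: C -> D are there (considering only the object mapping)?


A functor from a discrete category C to D is determined by
where each object maps. Each of the 6 objects of C can map
to any of the 7 objects of D independently.
Number of functors = 7^6 = 117649

117649


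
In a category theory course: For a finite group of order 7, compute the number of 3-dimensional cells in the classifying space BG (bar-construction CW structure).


In the bar-construction CW model of BG, the n-cells are indexed by
n-tuples [g_1|...|g_n] of non-identity elements of G (degenerate
simplices with some g_i = e do not contribute cells), so there are
(|G| - 1)^n n-cells.
For dim = 3 with |G| = 7:
cells = (7 - 1)^3 = 6^3 = 216

216


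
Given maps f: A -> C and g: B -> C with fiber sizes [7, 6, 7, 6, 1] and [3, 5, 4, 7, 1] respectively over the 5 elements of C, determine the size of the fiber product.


The pullback A x_C B consists of pairs (a, b) with f(a) = g(b).
For each element c in C, the fiber product has |f^-1(c)| * |g^-1(c)| elements.
Summing over C: 7 * 3 + 6 * 5 + 7 * 4 + 6 * 7 + 1 * 1
= 21 + 30 + 28 + 42 + 1 = 122

122


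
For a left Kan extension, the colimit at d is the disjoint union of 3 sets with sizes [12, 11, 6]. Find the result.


Pointwise, the left Kan extension (Lan_F H)(d) is the colimit, indexed
by the comma category (F downarrow d), of H composed with the
projection (F downarrow d) -> C. Here that colimit is given
as a coproduct (disjoint union) of sets, so its cardinality is the
sum of the sizes of the summands.
Coproduct of sets with sizes: 12 + 11 + 6
= 29

29


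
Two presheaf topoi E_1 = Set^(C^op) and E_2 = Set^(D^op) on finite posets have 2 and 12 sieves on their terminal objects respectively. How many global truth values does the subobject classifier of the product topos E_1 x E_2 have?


In a product of presheaf topoi E_1 x E_2, the subobject classifier
is Omega = Omega_1 x Omega_2 (componentwise), so
|Omega(top)| = |Omega_1(top_1)| * |Omega_2(top_2)|.
= 2 * 12 = 24.

24


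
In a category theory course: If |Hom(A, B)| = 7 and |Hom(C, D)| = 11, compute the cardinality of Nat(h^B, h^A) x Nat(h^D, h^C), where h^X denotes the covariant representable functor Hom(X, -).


By the Yoneda lemma, Nat(h^B, h^A) is isomorphic to Hom(A, B),
so |Nat(h^B, h^A)| = |Hom(A, B)| and |Nat(h^D, h^C)| = |Hom(C, D)|.
|Hom(A, B)| = 7, |Hom(C, D)| = 11.
|Nat(h^B, h^A) x Nat(h^D, h^C)| = 7 * 11 = 77

77


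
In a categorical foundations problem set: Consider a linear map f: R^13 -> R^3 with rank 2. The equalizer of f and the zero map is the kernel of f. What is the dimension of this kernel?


The equalizer of f and the zero map is ker(f).
By the rank-nullity theorem: dim(ker(f)) = dim(domain) - rank(f).
dim(ker(f)) = 13 - 2 = 11

11


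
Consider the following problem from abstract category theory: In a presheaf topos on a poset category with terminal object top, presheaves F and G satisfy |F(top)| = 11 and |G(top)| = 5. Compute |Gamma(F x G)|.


Global sections of a presheaf on a poset with terminal top satisfy
Gamma(H) ~ H(top). Presheaves admit pointwise products, so
(F x G)(top) = F(top) x G(top) (Cartesian product).
|Gamma(F x G)| = |F(top)| * |G(top)| = 11 * 5 = 55.

55


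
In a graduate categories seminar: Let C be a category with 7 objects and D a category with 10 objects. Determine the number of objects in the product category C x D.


The product category C x D has objects that are pairs (c, d).
Number of pairs = |Ob(C)| * |Ob(D)| = 7 * 10 = 70

70


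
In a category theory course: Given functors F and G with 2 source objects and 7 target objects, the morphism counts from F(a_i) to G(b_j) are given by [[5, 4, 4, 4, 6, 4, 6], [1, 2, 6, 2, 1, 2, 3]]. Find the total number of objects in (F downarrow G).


Objects of (F downarrow G) are triples (a, b, h: F(a)->G(b)).
The count equals the sum of all entries in the hom-matrix.
sum(row 0) = 33
sum(row 1) = 17
Grand total = 50

50


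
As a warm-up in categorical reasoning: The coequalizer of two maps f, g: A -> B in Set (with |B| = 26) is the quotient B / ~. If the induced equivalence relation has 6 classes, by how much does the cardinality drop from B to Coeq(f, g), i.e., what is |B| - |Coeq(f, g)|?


The coequalizer Coeq(f, g) = B / ~ has one element per equivalence class.
|B| = 26, |Coeq(f, g)| = 6.
|B| - |Coeq(f, g)| = 26 - 6 = 20.

20


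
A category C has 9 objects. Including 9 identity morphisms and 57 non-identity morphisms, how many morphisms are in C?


Each object has an identity morphism, giving 9 identities.
Adding the 57 non-identity morphisms:
Total = 9 + 57 = 66

66


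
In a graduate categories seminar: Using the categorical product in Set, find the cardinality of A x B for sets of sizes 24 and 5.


In Set, the product A x B is the Cartesian product.
By the universal property, |A x B| = |A| * |B|.
|A x B| = 24 * 5 = 120

120


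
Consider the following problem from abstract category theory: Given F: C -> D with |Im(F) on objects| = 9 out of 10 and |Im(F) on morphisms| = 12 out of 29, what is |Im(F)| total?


The image of F consists of distinct objects and distinct morphisms.
|Im(F)| on objects = 9
|Im(F)| on morphisms = 12
Total image cardinality = 9 + 12 = 21

21


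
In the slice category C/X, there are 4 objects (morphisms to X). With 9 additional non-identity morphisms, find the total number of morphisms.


In the slice category C/X, objects are morphisms to X.
Identity morphisms: 4 (one per object of C/X).
Non-identity morphisms: 9.
Total = 4 + 9 = 13

13


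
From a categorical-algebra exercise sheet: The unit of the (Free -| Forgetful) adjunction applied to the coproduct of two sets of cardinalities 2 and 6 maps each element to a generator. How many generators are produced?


The unit eta_X: X -> U(F(X)) of the Free-Forgetful adjunction
maps each element of X to a generator of F(X). For X = S + T (disjoint
union in Set), |S + T| = |S| + |T|.
Total mappings = 2 + 6 = 8.

8


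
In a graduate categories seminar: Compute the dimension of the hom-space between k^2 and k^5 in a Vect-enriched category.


In Vect-enriched categories, Hom(k^n, k^m) is the space of m x n matrices.
dim(Hom(k^2, k^5)) = 5 * 2 = 10

10


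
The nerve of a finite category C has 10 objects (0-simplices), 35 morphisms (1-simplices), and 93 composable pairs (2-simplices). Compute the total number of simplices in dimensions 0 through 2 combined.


The 2-skeleton of the nerve N(C) consists of simplices in dimensions 0, 1, 2:
  |N(C)_0| = 10 (objects)
  |N(C)_1| = 35 (morphisms)
  |N(C)_2| = 93 (composable pairs)
Total = 10 + 35 + 93 = 138

138


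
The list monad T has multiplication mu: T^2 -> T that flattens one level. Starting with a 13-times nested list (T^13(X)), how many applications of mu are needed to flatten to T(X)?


Each application of mu: T^2 -> T removes one layer of nesting.
Starting at depth 13 (i.e., T^13(X)), we need to reach T(X).
Number of mu applications = 13 - 1 = 12

12


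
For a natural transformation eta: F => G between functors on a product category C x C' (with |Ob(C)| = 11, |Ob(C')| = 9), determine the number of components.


A natural transformation eta: F => G assigns one component morphism per
object of the domain category.
The domain is the product category C x C', so
|Ob(C x C')| = |Ob(C)| * |Ob(C')| = 11 * 9 = 99.
Therefore eta has 99 component morphisms.

99


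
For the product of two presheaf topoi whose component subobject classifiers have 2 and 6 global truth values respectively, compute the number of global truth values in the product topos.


In a product of presheaf topoi E_1 x E_2, the subobject classifier
is Omega = Omega_1 x Omega_2 (componentwise), so
|Omega(top)| = |Omega_1(top_1)| * |Omega_2(top_2)|.
= 2 * 6 = 12.

12


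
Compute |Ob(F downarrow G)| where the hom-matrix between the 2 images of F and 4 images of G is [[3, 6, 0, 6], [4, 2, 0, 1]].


Objects of (F downarrow G) are triples (a, b, h: F(a)->G(b)).
The count equals the sum of all entries in the hom-matrix.
sum(row 0) = 15
sum(row 1) = 7
Grand total = 22

22


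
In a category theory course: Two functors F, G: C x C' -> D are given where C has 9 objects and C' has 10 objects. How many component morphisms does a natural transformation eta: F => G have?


A natural transformation eta: F => G assigns one component morphism per
object of the domain category.
The domain is the product category C x C', so
|Ob(C x C')| = |Ob(C)| * |Ob(C')| = 9 * 10 = 90.
Therefore eta has 90 component morphisms.

90


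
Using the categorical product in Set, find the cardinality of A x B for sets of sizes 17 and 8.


In Set, the product A x B is the Cartesian product.
By the universal property, |A x B| = |A| * |B|.
|A x B| = 17 * 8 = 136

136


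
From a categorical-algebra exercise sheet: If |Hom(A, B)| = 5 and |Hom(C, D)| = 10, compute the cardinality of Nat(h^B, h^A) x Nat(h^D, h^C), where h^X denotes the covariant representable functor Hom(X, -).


By the Yoneda lemma, Nat(h^B, h^A) is isomorphic to Hom(A, B),
so |Nat(h^B, h^A)| = |Hom(A, B)| and |Nat(h^D, h^C)| = |Hom(C, D)|.
|Hom(A, B)| = 5, |Hom(C, D)| = 10.
|Nat(h^B, h^A) x Nat(h^D, h^C)| = 5 * 10 = 50

50


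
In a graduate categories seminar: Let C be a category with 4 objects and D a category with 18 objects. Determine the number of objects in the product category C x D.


The product category C x D has objects that are pairs (c, d).
Number of pairs = |Ob(C)| * |Ob(D)| = 4 * 18 = 72

72


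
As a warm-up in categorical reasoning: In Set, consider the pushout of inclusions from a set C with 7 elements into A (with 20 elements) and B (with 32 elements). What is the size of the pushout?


The pushout A +_C B identifies the images of C in A and B.
|A +_C B| = |A| + |B| - |C| (for injections).
= 20 + 32 - 7 = 45

45


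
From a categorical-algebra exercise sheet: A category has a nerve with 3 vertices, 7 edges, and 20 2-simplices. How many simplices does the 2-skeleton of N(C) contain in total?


The 2-skeleton of the nerve N(C) consists of simplices in dimensions 0, 1, 2:
  |N(C)_0| = 3 (objects)
  |N(C)_1| = 7 (morphisms)
  |N(C)_2| = 20 (composable pairs)
Total = 3 + 7 + 20 = 30

30


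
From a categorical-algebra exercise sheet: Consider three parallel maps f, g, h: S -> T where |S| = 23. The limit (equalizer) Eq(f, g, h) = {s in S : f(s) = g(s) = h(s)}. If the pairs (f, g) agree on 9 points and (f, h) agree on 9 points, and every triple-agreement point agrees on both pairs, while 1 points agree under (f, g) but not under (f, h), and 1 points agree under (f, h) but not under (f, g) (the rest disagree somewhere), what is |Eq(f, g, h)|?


Eq(f, g, h) is the triple-agreement set: points in S where all three
maps take the same value. Using inclusion-exclusion on the pairwise data:
Pair (f, g) agrees on 9 points; pair (f, h) on 9 points.
Points agreeing under (f, g) but not (f, h) = 1; under (f, h) but not (f, g) = 1.
Triple-agreement = agreement-in-(f, g) minus points that agree under (f, g) but not (f, h):
|Eq(f, g, h)| = 9 - 1 = 8
(cross-check via (f, h): 9 - 1 = 8.)

8


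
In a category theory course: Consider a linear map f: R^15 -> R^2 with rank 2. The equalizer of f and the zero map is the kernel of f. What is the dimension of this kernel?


The equalizer of f and the zero map is ker(f).
By the rank-nullity theorem: dim(ker(f)) = dim(domain) - rank(f).
dim(ker(f)) = 15 - 2 = 13

13


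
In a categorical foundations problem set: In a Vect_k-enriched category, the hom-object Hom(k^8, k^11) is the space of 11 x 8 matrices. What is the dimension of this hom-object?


In Vect-enriched categories, Hom(k^n, k^m) is the space of m x n matrices.
dim(Hom(k^8, k^11)) = 11 * 8 = 88

88


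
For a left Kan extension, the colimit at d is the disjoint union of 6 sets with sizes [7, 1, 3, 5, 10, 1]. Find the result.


Pointwise, the left Kan extension (Lan_F H)(d) is the colimit, indexed
by the comma category (F downarrow d), of H composed with the
projection (F downarrow d) -> C. Here that colimit is given
as a coproduct (disjoint union) of sets, so its cardinality is the
sum of the sizes of the summands.
Coproduct of sets with sizes: 7 + 1 + 3 + 5 + 10 + 1
= 27

27


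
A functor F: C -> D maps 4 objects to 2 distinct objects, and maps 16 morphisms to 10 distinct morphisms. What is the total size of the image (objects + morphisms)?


The image of F consists of distinct objects and distinct morphisms.
|Im(F)| on objects = 2
|Im(F)| on morphisms = 10
Total image cardinality = 2 + 10 = 12

12


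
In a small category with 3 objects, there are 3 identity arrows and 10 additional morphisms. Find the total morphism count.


Each object has an identity morphism, giving 3 identities.
Adding the 10 non-identity morphisms:
Total = 3 + 10 = 13

13


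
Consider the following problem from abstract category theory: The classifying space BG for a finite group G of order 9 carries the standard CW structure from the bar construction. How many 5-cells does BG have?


In the bar-construction CW model of BG, the n-cells are indexed by
n-tuples [g_1|...|g_n] of non-identity elements of G (degenerate
simplices with some g_i = e do not contribute cells), so there are
(|G| - 1)^n n-cells.
For dim = 5 with |G| = 9:
cells = (9 - 1)^5 = 8^5 = 32768

32768


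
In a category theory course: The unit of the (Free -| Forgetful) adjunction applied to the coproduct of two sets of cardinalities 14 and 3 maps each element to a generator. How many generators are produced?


The unit eta_X: X -> U(F(X)) of the Free-Forgetful adjunction
maps each element of X to a generator of F(X). For X = S + T (disjoint
union in Set), |S + T| = |S| + |T|.
Total mappings = 14 + 3 = 17.

17


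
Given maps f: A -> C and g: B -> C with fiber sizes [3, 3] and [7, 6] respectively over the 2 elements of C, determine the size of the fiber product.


The pullback A x_C B consists of pairs (a, b) with f(a) = g(b).
For each element c in C, the fiber product has |f^-1(c)| * |g^-1(c)| elements.
Summing over C: 3 * 7 + 3 * 6
= 21 + 18 = 39

39


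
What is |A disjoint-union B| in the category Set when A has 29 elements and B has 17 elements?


In Set, the coproduct A + B is the disjoint union.
|A + B| = |A| + |B| = 29 + 17 = 46

46


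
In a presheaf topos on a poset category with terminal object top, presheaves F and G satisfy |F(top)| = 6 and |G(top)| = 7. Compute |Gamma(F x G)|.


Global sections of a presheaf on a poset with terminal top satisfy
Gamma(H) ~ H(top). Presheaves admit pointwise products, so
(F x G)(top) = F(top) x G(top) (Cartesian product).
|Gamma(F x G)| = |F(top)| * |G(top)| = 6 * 7 = 42.

42


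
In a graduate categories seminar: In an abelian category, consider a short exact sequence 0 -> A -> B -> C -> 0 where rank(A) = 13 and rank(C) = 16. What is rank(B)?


For a short exact sequence 0 -> A -> B -> C -> 0,
rank is additive: rank(B) = rank(A) + rank(C).
rank(B) = 13 + 16 = 29

29


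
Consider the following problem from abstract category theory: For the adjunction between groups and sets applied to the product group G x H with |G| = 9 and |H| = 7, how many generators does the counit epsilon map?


The counit epsilon_K: F(U(K)) -> K of the Free-Forgetful adjunction
maps |K| generators of F(U(K)) into K. For K = G x H (the product group),
|G x H| = |G| * |H|.
Total generators mapped = 9 * 7 = 63.

63


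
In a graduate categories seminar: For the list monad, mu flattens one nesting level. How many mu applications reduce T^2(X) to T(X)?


Each application of mu: T^2 -> T removes one layer of nesting.
Starting at depth 2 (i.e., T^2(X)), we need to reach T(X).
Number of mu applications = 2 - 1 = 1

1


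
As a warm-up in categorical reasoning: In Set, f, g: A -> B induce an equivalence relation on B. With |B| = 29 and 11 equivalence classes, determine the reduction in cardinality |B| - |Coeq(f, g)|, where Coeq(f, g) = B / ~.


The coequalizer Coeq(f, g) = B / ~ has one element per equivalence class.
|B| = 29, |Coeq(f, g)| = 11.
|B| - |Coeq(f, g)| = 29 - 11 = 18.

18


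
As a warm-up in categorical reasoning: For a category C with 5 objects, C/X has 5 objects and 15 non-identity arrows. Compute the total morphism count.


In the slice category C/X, objects are morphisms to X.
Identity morphisms: 5 (one per object of C/X).
Non-identity morphisms: 15.
Total = 5 + 15 = 20

20


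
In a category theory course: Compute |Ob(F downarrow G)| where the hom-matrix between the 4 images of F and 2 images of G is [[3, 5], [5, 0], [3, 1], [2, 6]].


Objects of (F downarrow G) are triples (a, b, h: F(a)->G(b)).
The count equals the sum of all entries in the hom-matrix.
sum(row 0) = 8
sum(row 1) = 5
sum(row 2) = 4
sum(row 3) = 8
Grand total = 25

25


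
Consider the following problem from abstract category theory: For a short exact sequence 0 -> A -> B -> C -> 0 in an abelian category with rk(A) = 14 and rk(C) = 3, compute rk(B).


For a short exact sequence 0 -> A -> B -> C -> 0,
rank is additive: rank(B) = rank(A) + rank(C).
rank(B) = 14 + 3 = 17

17


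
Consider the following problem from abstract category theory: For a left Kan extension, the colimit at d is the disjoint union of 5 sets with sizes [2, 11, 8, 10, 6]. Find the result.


Pointwise, the left Kan extension (Lan_F H)(d) is the colimit, indexed
by the comma category (F downarrow d), of H composed with the
projection (F downarrow d) -> C. Here that colimit is given
as a coproduct (disjoint union) of sets, so its cardinality is the
sum of the sizes of the summands.
Coproduct of sets with sizes: 2 + 11 + 8 + 10 + 6
= 37

37


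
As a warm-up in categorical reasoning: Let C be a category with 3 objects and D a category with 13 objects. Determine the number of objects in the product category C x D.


The product category C x D has objects that are pairs (c, d).
Number of pairs = |Ob(C)| * |Ob(D)| = 3 * 13 = 39

39


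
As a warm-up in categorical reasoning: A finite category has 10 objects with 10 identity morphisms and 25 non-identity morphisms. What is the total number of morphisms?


Each object has an identity morphism, giving 10 identities.
Adding the 25 non-identity morphisms:
Total = 10 + 25 = 35

35


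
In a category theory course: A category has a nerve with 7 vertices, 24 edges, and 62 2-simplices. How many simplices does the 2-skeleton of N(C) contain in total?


The 2-skeleton of the nerve N(C) consists of simplices in dimensions 0, 1, 2:
  |N(C)_0| = 7 (objects)
  |N(C)_1| = 24 (morphisms)
  |N(C)_2| = 62 (composable pairs)
Total = 7 + 24 + 62 = 93

93


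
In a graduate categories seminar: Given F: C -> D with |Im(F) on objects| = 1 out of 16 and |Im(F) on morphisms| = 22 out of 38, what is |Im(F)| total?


The image of F consists of distinct objects and distinct morphisms.
|Im(F)| on objects = 1
|Im(F)| on morphisms = 22
Total image cardinality = 1 + 22 = 23

23


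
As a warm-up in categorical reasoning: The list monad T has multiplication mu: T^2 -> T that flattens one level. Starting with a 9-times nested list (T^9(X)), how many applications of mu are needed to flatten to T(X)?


Each application of mu: T^2 -> T removes one layer of nesting.
Starting at depth 9 (i.e., T^9(X)), we need to reach T(X).
Number of mu applications = 9 - 1 = 8

8


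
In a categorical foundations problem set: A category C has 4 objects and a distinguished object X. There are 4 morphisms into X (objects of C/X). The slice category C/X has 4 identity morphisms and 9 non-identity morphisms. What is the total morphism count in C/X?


In the slice category C/X, objects are morphisms to X.
Identity morphisms: 4 (one per object of C/X).
Non-identity morphisms: 9.
Total = 4 + 9 = 13

13


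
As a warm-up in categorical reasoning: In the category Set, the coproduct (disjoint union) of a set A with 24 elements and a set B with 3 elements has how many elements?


In Set, the coproduct A + B is the disjoint union.
|A + B| = |A| + |B| = 24 + 3 = 27

27


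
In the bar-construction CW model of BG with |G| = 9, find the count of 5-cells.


In the bar-construction CW model of BG, the n-cells are indexed by
n-tuples [g_1|...|g_n] of non-identity elements of G (degenerate
simplices with some g_i = e do not contribute cells), so there are
(|G| - 1)^n n-cells.
For dim = 5 with |G| = 9:
cells = (9 - 1)^5 = 8^5 = 32768

32768


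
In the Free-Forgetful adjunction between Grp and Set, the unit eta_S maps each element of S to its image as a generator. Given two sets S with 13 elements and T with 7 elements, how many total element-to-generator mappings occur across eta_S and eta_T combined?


The unit eta_X: X -> U(F(X)) of the Free-Forgetful adjunction
maps each element of X to a generator of F(X). For X = S + T (disjoint
union in Set), |S + T| = |S| + |T|.
Total mappings = 13 + 7 = 20.

20


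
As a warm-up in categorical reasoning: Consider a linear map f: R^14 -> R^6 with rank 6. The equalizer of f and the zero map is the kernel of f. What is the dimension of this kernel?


The equalizer of f and the zero map is ker(f).
By the rank-nullity theorem: dim(ker(f)) = dim(domain) - rank(f).
dim(ker(f)) = 14 - 6 = 8

8


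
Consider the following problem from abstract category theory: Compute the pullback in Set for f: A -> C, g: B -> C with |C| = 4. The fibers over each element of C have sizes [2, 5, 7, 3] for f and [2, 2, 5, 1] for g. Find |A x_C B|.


The pullback A x_C B consists of pairs (a, b) with f(a) = g(b).
For each element c in C, the fiber product has |f^-1(c)| * |g^-1(c)| elements.
Summing over C: 2 * 2 + 5 * 2 + 7 * 5 + 3 * 1
= 4 + 10 + 35 + 3 = 52

52


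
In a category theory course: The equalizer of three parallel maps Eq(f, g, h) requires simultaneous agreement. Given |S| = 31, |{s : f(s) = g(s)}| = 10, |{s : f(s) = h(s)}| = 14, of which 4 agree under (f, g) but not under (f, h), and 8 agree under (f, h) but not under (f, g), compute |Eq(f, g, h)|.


Eq(f, g, h) is the triple-agreement set: points in S where all three
maps take the same value. Using inclusion-exclusion on the pairwise data:
Pair (f, g) agrees on 10 points; pair (f, h) on 14 points.
Points agreeing under (f, g) but not (f, h) = 4; under (f, h) but not (f, g) = 8.
Triple-agreement = agreement-in-(f, g) minus points that agree under (f, g) but not (f, h):
|Eq(f, g, h)| = 10 - 4 = 6
(cross-check via (f, h): 14 - 8 = 6.)

6


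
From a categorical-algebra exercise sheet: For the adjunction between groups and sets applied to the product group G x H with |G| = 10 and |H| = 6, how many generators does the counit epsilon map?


The counit epsilon_K: F(U(K)) -> K of the Free-Forgetful adjunction
maps |K| generators of F(U(K)) into K. For K = G x H (the product group),
|G x H| = |G| * |H|.
Total generators mapped = 10 * 6 = 60.

60


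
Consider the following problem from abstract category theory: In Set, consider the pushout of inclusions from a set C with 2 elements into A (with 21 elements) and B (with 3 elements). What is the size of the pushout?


The pushout A +_C B identifies the images of C in A and B.
|A +_C B| = |A| + |B| - |C| (for injections).
= 21 + 3 - 2 = 22

22


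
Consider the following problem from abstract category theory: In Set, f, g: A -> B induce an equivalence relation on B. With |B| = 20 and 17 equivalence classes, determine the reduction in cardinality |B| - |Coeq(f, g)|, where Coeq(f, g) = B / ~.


The coequalizer Coeq(f, g) = B / ~ has one element per equivalence class.
|B| = 20, |Coeq(f, g)| = 17.
|B| - |Coeq(f, g)| = 20 - 17 = 3.

3


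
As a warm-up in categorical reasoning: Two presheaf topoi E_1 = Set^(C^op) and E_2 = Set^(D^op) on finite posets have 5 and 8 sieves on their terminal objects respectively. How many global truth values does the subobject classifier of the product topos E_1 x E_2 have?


In a product of presheaf topoi E_1 x E_2, the subobject classifier
is Omega = Omega_1 x Omega_2 (componentwise), so
|Omega(top)| = |Omega_1(top_1)| * |Omega_2(top_2)|.
= 5 * 8 = 40.

40


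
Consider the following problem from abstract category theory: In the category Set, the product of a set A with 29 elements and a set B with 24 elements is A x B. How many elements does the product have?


In Set, the product A x B is the Cartesian product.
By the universal property, |A x B| = |A| * |B|.
|A x B| = 29 * 24 = 696

696


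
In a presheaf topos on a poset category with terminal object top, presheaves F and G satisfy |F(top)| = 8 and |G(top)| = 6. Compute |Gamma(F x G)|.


Global sections of a presheaf on a poset with terminal top satisfy
Gamma(H) ~ H(top). Presheaves admit pointwise products, so
(F x G)(top) = F(top) x G(top) (Cartesian product).
|Gamma(F x G)| = |F(top)| * |G(top)| = 8 * 6 = 48.

48


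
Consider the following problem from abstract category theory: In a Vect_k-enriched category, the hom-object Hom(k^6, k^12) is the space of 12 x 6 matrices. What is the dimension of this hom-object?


In Vect-enriched categories, Hom(k^n, k^m) is the space of m x n matrices.
dim(Hom(k^6, k^12)) = 12 * 6 = 72

72


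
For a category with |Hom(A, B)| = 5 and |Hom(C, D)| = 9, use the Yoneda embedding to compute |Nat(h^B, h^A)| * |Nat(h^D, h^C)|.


By the Yoneda lemma, Nat(h^B, h^A) is isomorphic to Hom(A, B),
so |Nat(h^B, h^A)| = |Hom(A, B)| and |Nat(h^D, h^C)| = |Hom(C, D)|.
|Hom(A, B)| = 5, |Hom(C, D)| = 9.
|Nat(h^B, h^A) x Nat(h^D, h^C)| = 5 * 9 = 45

45


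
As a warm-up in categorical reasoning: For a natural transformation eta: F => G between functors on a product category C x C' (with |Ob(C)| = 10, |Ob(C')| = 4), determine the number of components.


A natural transformation eta: F => G assigns one component morphism per
object of the domain category.
The domain is the product category C x C', so
|Ob(C x C')| = |Ob(C)| * |Ob(C')| = 10 * 4 = 40.
Therefore eta has 40 component morphisms.

40


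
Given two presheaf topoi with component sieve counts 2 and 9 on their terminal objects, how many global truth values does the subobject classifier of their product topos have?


In a product of presheaf topoi E_1 x E_2, the subobject classifier
is Omega = Omega_1 x Omega_2 (componentwise), so
|Omega(top)| = |Omega_1(top_1)| * |Omega_2(top_2)|.
= 2 * 9 = 18.

18


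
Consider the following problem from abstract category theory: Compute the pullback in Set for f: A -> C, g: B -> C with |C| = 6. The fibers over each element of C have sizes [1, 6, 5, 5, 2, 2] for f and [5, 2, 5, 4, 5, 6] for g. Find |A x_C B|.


The pullback A x_C B consists of pairs (a, b) with f(a) = g(b).
For each element c in C, the fiber product has |f^-1(c)| * |g^-1(c)| elements.
Summing over C: 1 * 5 + 6 * 2 + 5 * 5 + 5 * 4 + 2 * 5 + 2 * 6
= 5 + 12 + 25 + 20 + 10 + 12 = 84

84


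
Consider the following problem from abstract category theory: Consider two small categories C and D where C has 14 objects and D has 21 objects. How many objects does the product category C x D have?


The product category C x D has objects that are pairs (c, d).
Number of pairs = |Ob(C)| * |Ob(D)| = 14 * 21 = 294

294


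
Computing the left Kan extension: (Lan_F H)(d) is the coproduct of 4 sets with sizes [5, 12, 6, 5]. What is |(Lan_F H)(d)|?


Pointwise, the left Kan extension (Lan_F H)(d) is the colimit, indexed
by the comma category (F downarrow d), of H composed with the
projection (F downarrow d) -> C. Here that colimit is given
as a coproduct (disjoint union) of sets, so its cardinality is the
sum of the sizes of the summands.
Coproduct of sets with sizes: 5 + 12 + 6 + 5
= 28

28


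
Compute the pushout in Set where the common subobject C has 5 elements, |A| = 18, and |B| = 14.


The pushout A +_C B identifies the images of C in A and B.
|A +_C B| = |A| + |B| - |C| (for injections).
= 18 + 14 - 5 = 27

27


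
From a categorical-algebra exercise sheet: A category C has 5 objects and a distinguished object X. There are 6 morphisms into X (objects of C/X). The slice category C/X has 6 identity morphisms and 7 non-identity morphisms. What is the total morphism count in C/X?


In the slice category C/X, objects are morphisms to X.
Identity morphisms: 6 (one per object of C/X).
Non-identity morphisms: 7.
Total = 6 + 7 = 13

13


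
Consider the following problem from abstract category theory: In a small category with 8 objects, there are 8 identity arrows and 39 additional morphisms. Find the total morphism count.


Each object has an identity morphism, giving 8 identities.
Adding the 39 non-identity morphisms:
Total = 8 + 39 = 47

47


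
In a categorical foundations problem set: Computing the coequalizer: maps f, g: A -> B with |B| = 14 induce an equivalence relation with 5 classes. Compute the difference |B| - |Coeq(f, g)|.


The coequalizer Coeq(f, g) = B / ~ has one element per equivalence class.
|B| = 14, |Coeq(f, g)| = 5.
|B| - |Coeq(f, g)| = 14 - 5 = 9.

9
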